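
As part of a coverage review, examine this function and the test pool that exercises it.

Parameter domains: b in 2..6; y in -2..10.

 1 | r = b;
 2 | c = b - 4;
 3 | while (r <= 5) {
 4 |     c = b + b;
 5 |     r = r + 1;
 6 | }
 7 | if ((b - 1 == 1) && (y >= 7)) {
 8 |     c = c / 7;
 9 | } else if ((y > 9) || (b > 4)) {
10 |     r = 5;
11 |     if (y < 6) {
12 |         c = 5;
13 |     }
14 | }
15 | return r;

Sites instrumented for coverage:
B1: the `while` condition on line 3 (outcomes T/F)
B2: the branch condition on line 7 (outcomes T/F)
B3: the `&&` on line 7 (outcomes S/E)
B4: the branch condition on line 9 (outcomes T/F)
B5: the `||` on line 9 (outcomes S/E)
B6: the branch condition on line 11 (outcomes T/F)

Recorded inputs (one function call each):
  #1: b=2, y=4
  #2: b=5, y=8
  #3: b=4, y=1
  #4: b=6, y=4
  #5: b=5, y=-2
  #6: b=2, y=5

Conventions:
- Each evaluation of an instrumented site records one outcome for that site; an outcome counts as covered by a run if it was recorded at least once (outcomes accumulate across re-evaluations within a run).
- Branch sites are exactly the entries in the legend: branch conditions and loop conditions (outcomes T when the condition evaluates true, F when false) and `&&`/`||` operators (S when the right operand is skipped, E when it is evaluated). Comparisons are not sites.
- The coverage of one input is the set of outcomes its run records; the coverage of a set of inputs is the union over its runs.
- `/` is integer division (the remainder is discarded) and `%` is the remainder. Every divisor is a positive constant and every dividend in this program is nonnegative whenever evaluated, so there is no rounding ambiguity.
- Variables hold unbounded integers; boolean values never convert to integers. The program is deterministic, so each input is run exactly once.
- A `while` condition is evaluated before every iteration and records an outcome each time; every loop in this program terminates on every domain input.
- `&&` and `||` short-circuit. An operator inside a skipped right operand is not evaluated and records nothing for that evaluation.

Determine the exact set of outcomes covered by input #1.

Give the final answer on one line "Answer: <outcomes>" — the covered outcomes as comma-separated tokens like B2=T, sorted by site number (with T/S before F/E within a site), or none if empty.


Event log for input #1 (b=2, y=4):
  B1->T, B1->T, B1->T, B1->T, B1->F, B3->E, B2->F, B5->E, B4->F
as a set, this run covers: B1=T, B1=F, B2=F, B3=E, B4=F, B5=E
Answer: B1=T, B1=F, B2=F, B3=E, B4=F, B5=E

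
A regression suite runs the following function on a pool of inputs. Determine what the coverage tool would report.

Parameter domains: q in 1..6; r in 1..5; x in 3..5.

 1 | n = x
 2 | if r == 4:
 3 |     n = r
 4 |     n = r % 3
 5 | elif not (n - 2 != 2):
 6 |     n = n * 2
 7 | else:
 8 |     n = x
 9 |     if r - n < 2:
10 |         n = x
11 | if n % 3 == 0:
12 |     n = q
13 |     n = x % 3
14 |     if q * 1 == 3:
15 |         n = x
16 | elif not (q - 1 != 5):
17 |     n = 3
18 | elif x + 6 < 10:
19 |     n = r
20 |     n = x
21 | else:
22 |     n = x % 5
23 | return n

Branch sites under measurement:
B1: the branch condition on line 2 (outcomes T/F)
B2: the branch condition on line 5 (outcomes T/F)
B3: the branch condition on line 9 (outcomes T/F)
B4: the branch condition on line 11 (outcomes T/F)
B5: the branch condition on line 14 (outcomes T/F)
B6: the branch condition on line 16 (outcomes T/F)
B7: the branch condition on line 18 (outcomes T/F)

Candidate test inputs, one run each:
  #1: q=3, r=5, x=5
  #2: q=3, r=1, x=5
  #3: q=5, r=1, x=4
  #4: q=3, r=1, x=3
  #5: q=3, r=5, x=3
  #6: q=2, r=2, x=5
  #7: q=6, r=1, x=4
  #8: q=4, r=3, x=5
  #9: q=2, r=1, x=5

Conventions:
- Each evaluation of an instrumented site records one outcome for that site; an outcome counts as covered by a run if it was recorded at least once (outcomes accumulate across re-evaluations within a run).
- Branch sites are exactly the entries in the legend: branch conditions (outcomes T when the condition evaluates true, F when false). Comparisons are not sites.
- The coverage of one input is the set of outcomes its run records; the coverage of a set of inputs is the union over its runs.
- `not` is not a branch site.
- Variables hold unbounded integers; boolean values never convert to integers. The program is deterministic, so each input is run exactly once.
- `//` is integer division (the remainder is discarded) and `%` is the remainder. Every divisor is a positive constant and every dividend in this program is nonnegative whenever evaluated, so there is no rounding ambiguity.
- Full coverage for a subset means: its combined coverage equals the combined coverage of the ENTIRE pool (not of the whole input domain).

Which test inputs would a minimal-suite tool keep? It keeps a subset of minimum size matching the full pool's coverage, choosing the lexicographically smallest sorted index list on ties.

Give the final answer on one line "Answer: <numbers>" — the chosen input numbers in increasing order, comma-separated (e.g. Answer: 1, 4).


input #1, q=3, r=5, x=5: outcomes B1=F, B2=F, B3=T, B4=F, B6=F, B7=F
input #2, q=3, r=1, x=5: outcomes B1=F, B2=F, B3=T, B4=F, B6=F, B7=F
input #3, q=5, r=1, x=4: outcomes B1=F, B2=T, B4=F, B6=F, B7=F
input #4, q=3, r=1, x=3: outcomes B1=F, B2=F, B3=T, B4=T, B5=T
input #5, q=3, r=5, x=3: outcomes B1=F, B2=F, B3=F, B4=T, B5=T
input #6, q=2, r=2, x=5: outcomes B1=F, B2=F, B3=T, B4=F, B6=F, B7=F
input #7, q=6, r=1, x=4: outcomes B1=F, B2=T, B4=F, B6=T
input #8, q=4, r=3, x=5: outcomes B1=F, B2=F, B3=T, B4=F, B6=F, B7=F
input #9, q=2, r=1, x=5: outcomes B1=F, B2=F, B3=T, B4=F, B6=F, B7=F
together the pool reaches 11 outcomes: B1=F, B2=T, B2=F, B3=T, B3=F, B4=T, B4=F, B5=T, B6=T, B6=F, B7=F
checked all size-1 subsets: none covers 11 outcomes (max 6/11)
checked all size-2 subsets: none covers 11 outcomes (max 9/11)
the canonical winner is {1, 5, 7}: size 3, full 11-outcome coverage, earliest index list among size-3 covers
Answer: 1, 5, 7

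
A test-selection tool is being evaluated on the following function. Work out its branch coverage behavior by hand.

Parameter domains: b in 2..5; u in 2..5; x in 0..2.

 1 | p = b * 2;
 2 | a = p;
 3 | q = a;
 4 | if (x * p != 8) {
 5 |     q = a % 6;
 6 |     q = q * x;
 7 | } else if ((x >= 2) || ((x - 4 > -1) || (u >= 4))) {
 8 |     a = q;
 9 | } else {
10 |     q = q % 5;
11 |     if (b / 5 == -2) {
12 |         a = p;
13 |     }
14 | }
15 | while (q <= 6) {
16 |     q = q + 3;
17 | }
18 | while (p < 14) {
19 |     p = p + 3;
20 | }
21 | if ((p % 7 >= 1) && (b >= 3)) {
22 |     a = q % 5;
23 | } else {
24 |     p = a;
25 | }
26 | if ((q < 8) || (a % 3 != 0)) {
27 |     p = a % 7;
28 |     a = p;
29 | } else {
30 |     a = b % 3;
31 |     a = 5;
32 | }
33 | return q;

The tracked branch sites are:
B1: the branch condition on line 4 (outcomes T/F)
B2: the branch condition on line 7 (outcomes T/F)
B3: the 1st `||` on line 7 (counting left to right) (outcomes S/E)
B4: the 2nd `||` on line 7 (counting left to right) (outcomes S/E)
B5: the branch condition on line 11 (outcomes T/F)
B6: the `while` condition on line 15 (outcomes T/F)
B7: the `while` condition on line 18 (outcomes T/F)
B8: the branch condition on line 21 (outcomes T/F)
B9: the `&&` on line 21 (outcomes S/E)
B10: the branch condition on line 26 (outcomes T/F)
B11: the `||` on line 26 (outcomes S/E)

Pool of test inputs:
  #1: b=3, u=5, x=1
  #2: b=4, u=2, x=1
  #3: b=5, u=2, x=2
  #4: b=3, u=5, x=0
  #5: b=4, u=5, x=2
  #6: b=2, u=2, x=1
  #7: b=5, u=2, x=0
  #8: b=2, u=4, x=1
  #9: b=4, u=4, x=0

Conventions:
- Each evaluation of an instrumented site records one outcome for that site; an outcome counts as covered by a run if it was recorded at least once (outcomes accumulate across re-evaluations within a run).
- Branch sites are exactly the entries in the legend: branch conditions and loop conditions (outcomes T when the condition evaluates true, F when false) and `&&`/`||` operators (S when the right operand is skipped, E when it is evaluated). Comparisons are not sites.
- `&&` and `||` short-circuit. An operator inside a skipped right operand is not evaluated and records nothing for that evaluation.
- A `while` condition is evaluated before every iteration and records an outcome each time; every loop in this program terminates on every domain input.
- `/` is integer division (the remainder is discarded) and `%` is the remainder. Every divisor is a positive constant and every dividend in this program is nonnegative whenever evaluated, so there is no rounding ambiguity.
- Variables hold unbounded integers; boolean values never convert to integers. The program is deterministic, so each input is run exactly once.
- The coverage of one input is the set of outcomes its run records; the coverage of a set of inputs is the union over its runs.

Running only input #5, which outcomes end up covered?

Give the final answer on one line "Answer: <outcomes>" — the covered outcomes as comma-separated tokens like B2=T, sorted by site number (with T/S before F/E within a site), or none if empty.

Running input #5 (b=4, u=5, x=2), event by event:
  B1->T, B6->T, B6->F, B7->T, B7->T, B7->F, B9->S, B8->F, B11->S, B10->T
collecting distinct outcomes: B1=T, B6=T, B6=F, B7=T, B7=F, B8=F, B9=S, B10=T, B11=S

Answer: B1=T, B6=T, B6=F, B7=T, B7=F, B8=F, B9=S, B10=T, B11=S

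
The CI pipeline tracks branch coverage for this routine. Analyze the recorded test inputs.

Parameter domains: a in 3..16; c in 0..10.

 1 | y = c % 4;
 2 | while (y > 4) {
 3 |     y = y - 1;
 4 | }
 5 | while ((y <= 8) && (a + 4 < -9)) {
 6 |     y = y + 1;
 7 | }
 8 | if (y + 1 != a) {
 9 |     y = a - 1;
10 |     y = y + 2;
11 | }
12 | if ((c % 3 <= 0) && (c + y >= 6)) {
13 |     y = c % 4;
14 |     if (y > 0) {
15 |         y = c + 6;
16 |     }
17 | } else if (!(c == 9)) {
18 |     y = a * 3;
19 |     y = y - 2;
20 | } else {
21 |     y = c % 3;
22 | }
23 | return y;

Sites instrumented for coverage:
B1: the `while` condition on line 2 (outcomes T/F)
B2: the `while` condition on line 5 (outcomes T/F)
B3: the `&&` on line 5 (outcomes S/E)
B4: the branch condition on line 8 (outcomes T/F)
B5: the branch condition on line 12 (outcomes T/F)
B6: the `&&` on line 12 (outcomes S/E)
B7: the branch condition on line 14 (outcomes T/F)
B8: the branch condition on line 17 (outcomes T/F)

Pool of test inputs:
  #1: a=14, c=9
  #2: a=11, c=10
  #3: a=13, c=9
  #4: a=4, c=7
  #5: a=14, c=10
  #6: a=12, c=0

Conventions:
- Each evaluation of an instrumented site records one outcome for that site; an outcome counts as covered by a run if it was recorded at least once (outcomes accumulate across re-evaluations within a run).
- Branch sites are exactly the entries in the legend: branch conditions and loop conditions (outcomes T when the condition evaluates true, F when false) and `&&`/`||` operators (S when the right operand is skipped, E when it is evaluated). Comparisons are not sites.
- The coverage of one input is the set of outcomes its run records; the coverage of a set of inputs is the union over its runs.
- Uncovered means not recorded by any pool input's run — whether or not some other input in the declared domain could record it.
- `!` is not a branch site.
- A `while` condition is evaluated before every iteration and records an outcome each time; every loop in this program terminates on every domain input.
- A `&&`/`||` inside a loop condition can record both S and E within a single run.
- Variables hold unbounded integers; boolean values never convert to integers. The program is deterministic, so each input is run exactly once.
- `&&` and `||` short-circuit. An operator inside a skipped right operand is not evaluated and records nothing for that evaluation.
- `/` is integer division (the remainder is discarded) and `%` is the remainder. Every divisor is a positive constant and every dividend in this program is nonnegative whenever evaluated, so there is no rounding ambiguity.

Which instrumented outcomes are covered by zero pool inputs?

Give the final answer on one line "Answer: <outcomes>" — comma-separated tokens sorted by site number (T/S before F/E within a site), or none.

test 1 (a=14, c=9) fires B1->F, B3->E, B2->F, B4->T, B6->E, B5->T, B7->T; hits B1=F, B2=F, B3=E, B4=T, B5=T, B6=E, B7=T
test 2 (a=11, c=10) fires B1->F, B3->E, B2->F, B4->T, B6->S, B5->F, B8->T; hits B1=F, B2=F, B3=E, B4=T, B5=F, B6=S, B8=T
test 3 (a=13, c=9) fires B1->F, B3->E, B2->F, B4->T, B6->E, B5->T, B7->T; hits B1=F, B2=F, B3=E, B4=T, B5=T, B6=E, B7=T
test 4 (a=4, c=7) fires B1->F, B3->E, B2->F, B4->F, B6->S, B5->F, B8->T; hits B1=F, B2=F, B3=E, B4=F, B5=F, B6=S, B8=T
test 5 (a=14, c=10) fires B1->F, B3->E, B2->F, B4->T, B6->S, B5->F, B8->T; hits B1=F, B2=F, B3=E, B4=T, B5=F, B6=S, B8=T
test 6 (a=12, c=0) fires B1->F, B3->E, B2->F, B4->T, B6->E, B5->T, B7->F; hits B1=F, B2=F, B3=E, B4=T, B5=T, B6=E, B7=F
union over the pool: B1=F, B2=F, B3=E, B4=T, B4=F, B5=T, B5=F, B6=S, B6=E, B7=T, B7=F, B8=T
uncovered (4 of 16): B1=T, B2=T, B3=S, B8=F

Answer: B1=T, B2=T, B3=S, B8=F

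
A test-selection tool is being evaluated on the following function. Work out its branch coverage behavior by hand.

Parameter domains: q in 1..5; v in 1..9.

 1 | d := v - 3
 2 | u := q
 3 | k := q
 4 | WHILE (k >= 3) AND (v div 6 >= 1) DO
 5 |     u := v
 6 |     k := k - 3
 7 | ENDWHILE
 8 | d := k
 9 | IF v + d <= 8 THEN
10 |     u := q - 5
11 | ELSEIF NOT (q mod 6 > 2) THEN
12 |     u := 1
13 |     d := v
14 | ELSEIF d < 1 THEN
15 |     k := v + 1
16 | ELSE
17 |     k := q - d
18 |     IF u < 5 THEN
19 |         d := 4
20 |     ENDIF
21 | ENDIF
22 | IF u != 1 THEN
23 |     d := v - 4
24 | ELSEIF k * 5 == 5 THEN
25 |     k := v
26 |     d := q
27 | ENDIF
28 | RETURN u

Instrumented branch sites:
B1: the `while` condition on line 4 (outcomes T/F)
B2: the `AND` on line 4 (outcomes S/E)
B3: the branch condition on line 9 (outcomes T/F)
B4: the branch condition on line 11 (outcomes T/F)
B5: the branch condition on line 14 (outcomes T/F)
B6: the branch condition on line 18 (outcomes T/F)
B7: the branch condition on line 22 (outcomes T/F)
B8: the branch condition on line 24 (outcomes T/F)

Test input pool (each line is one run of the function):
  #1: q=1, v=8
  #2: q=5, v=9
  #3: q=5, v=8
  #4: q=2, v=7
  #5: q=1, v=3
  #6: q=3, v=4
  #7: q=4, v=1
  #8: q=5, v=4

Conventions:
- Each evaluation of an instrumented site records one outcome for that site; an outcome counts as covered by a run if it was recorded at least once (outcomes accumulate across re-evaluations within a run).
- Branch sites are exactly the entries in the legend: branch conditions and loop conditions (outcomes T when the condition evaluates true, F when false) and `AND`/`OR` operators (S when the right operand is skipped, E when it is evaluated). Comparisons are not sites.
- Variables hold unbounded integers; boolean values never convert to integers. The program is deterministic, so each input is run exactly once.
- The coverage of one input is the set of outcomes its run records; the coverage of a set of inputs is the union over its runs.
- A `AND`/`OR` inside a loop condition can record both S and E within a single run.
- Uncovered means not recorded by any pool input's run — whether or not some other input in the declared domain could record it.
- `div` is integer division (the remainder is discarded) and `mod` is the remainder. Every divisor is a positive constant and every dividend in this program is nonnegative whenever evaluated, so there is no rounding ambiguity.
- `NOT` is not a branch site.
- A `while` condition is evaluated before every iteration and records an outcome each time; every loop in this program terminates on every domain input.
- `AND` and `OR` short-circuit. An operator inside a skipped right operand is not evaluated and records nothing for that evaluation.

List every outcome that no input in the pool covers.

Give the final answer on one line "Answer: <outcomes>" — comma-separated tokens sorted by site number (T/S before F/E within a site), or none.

test 1 (q=1, v=8) fires B2->S, B1->F, B3->F, B4->T, B7->F, B8->T; hits B1=F, B2=S, B3=F, B4=T, B7=F, B8=T
test 2 (q=5, v=9) fires B2->E, B1->T, B2->S, B1->F, B3->F, B4->F, B5->F, B6->F, B7->T; hits B1=T, B1=F, B2=S, B2=E, B3=F, B4=F, B5=F, B6=F, B7=T
test 3 (q=5, v=8) fires B2->E, B1->T, B2->S, B1->F, B3->F, B4->F, B5->F, B6->F, B7->T; hits B1=T, B1=F, B2=S, B2=E, B3=F, B4=F, B5=F, B6=F, B7=T
test 4 (q=2, v=7) fires B2->S, B1->F, B3->F, B4->T, B7->F, B8->F; hits B1=F, B2=S, B3=F, B4=T, B7=F, B8=F
test 5 (q=1, v=3) fires B2->S, B1->F, B3->T, B7->T; hits B1=F, B2=S, B3=T, B7=T
test 6 (q=3, v=4) fires B2->E, B1->F, B3->T, B7->T; hits B1=F, B2=E, B3=T, B7=T
test 7 (q=4, v=1) fires B2->E, B1->F, B3->T, B7->T; hits B1=F, B2=E, B3=T, B7=T
test 8 (q=5, v=4) fires B2->E, B1->F, B3->F, B4->F, B5->F, B6->F, B7->T; hits B1=F, B2=E, B3=F, B4=F, B5=F, B6=F, B7=T
union over the pool: B1=T, B1=F, B2=S, B2=E, B3=T, B3=F, B4=T, B4=F, B5=F, B6=F, B7=T, B7=F, B8=T, B8=F
uncovered (2 of 16): B5=T, B6=T

Answer: B5=T, B6=T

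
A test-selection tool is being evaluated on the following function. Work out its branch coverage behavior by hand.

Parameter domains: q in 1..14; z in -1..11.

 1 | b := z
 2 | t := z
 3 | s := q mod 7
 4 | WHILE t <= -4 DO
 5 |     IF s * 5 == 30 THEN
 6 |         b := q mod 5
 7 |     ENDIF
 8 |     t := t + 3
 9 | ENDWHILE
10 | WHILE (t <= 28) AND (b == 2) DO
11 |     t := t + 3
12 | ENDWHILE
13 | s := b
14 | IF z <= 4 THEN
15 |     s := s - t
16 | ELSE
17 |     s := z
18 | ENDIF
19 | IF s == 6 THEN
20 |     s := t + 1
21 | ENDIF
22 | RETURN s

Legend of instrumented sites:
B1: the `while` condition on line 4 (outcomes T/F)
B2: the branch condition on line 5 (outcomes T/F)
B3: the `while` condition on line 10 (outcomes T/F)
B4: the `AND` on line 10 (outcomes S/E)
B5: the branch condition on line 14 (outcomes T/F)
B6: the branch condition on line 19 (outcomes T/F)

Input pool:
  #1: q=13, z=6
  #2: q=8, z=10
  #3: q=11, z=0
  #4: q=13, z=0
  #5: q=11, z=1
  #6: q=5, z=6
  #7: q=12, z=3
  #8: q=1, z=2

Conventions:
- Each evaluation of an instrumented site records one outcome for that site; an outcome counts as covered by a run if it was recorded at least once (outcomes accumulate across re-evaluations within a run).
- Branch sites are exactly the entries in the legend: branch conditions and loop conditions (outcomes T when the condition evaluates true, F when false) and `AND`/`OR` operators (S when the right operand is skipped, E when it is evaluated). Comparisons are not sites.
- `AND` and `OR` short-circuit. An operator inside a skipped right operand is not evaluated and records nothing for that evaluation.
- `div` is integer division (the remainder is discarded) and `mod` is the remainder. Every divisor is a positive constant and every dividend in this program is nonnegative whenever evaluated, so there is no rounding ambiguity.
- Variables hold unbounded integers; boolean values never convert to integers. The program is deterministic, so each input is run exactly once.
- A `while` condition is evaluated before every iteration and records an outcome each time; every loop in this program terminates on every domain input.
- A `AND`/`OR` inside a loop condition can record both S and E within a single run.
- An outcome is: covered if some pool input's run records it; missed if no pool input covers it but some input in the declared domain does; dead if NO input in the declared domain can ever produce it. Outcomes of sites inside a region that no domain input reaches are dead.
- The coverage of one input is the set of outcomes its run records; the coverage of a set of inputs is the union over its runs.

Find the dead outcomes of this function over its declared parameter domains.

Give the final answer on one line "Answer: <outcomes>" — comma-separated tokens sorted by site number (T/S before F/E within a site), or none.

checking every outcome against all 182 domain inputs:
  B1=T: zero occurrences over every domain input -> dead
  B2=T: zero occurrences over every domain input -> dead
  B2=F: zero occurrences over every domain input -> dead
  reachable outcomes have witnesses, e.g. B1=F (e.g. q=1, z=-1), B3=T (e.g. q=1, z=2), B3=F (e.g. q=1, z=-1), B4=S (e.g. q=1, z=2)

Answer: B1=T, B2=T, B2=F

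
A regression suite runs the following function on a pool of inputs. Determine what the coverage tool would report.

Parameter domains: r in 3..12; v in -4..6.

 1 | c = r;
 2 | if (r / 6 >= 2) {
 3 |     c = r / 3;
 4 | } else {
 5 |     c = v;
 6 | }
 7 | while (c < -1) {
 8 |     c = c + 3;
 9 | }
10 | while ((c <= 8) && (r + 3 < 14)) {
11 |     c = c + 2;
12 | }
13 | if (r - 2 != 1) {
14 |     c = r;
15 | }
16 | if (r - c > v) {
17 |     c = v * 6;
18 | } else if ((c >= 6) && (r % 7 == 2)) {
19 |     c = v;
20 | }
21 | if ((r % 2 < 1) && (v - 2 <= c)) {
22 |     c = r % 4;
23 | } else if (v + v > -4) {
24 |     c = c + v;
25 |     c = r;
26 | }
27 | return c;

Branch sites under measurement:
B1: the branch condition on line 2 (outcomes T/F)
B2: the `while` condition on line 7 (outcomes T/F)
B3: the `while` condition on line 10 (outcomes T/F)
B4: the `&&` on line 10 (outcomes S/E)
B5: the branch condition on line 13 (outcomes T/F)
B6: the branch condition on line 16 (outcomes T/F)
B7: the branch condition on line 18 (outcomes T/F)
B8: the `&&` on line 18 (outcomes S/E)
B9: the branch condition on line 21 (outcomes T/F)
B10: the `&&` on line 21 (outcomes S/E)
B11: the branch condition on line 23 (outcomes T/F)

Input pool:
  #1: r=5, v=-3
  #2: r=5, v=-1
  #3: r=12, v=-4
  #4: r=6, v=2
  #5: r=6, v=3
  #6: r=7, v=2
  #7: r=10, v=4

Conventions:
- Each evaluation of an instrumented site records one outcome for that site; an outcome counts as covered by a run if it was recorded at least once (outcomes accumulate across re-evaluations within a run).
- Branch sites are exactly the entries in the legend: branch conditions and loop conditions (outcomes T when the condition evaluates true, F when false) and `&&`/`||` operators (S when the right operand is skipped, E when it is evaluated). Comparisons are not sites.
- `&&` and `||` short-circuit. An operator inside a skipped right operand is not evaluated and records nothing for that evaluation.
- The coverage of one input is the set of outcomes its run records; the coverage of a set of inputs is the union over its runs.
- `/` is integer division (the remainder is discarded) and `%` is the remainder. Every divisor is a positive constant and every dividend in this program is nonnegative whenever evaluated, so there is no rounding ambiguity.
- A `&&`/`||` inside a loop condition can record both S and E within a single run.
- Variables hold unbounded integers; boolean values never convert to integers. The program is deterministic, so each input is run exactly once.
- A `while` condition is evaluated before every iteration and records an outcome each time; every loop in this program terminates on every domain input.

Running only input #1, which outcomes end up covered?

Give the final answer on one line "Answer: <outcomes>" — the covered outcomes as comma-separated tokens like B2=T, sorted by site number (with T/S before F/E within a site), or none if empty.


Event log for input #1 (r=5, v=-3):
  B1->F, B2->T, B2->F, B4->E, B3->T, B4->E, B3->T, B4->E, B3->T, B4->E
  B3->T, B4->E, B3->T, B4->S, B3->F, B5->T, B6->T, B10->S, B9->F, B11->F
deduplicating events, the covered set is: B1=F, B2=T, B2=F, B3=T, B3=F, B4=S, B4=E, B5=T, B6=T, B9=F, B10=S, B11=F
Answer: B1=F, B2=T, B2=F, B3=T, B3=F, B4=S, B4=E, B5=T, B6=T, B9=F, B10=S, B11=F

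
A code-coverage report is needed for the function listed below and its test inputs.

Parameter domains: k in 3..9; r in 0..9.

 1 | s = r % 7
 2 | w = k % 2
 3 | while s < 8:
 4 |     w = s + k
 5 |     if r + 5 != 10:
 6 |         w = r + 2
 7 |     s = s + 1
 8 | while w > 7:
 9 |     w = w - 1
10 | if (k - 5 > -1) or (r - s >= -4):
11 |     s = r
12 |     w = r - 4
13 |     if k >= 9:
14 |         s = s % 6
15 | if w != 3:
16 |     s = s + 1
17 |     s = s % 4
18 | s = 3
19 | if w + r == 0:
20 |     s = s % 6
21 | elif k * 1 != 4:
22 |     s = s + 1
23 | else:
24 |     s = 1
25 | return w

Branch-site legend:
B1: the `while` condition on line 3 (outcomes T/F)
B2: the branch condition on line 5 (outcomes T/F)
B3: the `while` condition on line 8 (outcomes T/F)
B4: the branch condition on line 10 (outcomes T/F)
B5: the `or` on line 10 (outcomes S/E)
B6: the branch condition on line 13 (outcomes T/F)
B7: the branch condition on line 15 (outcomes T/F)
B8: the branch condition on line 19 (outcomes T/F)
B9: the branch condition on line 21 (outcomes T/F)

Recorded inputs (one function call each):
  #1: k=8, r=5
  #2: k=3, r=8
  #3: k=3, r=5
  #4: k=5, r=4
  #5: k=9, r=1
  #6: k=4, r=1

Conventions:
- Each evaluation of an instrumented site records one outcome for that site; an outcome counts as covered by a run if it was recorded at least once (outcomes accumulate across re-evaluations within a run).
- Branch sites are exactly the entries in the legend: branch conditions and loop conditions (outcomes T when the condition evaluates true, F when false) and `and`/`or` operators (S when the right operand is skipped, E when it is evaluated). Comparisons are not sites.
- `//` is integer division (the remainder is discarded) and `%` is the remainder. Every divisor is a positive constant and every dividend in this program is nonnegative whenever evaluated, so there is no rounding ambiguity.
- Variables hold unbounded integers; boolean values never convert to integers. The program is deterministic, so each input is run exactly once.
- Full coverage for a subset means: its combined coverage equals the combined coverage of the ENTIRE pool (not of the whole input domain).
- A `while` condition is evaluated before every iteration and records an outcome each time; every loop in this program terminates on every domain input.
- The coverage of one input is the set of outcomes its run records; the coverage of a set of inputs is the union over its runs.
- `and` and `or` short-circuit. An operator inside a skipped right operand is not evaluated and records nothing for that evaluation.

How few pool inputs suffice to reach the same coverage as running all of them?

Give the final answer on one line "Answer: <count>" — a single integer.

test 1 (k=8, r=5) fires B1->T, B2->F, B1->T, B2->F, B1->T, B2->F, B1->F, B3->T, B3->T, B3->T, B3->T, B3->T, B3->T, B3->T, ...; hits B1=T, B1=F, B2=F, B3=T, B3=F, B4=T, B5=S, B6=F, B7=T, B8=F, B9=T
test 2 (k=3, r=8) fires B1->T, B2->T, B1->T, B2->T, B1->T, B2->T, B1->T, B2->T, B1->T, B2->T, B1->T, B2->T, B1->T, B2->T, ...; hits B1=T, B1=F, B2=T, B3=T, B3=F, B4=T, B5=E, B6=F, B7=T, B8=F, B9=T
test 3 (k=3, r=5) fires B1->T, B2->F, B1->T, B2->F, B1->T, B2->F, B1->F, B3->T, B3->T, B3->T, B3->F, B5->E, B4->T, B6->F, ...; hits B1=T, B1=F, B2=F, B3=T, B3=F, B4=T, B5=E, B6=F, B7=T, B8=F, B9=T
test 4 (k=5, r=4) fires B1->T, B2->T, B1->T, B2->T, B1->T, B2->T, B1->T, B2->T, B1->F, B3->F, B5->S, B4->T, B6->F, B7->T, ...; hits B1=T, B1=F, B2=T, B3=F, B4=T, B5=S, B6=F, B7=T, B8=F, B9=T
test 5 (k=9, r=1) fires B1->T, B2->T, B1->T, B2->T, B1->T, B2->T, B1->T, B2->T, B1->T, B2->T, B1->T, B2->T, B1->T, B2->T, ...; hits B1=T, B1=F, B2=T, B3=F, B4=T, B5=S, B6=T, B7=T, B8=F, B9=T
test 6 (k=4, r=1) fires B1->T, B2->T, B1->T, B2->T, B1->T, B2->T, B1->T, B2->T, B1->T, B2->T, B1->T, B2->T, B1->T, B2->T, ...; hits B1=T, B1=F, B2=T, B3=F, B4=F, B5=E, B7=F, B8=F, B9=F
union over all inputs: B1=T, B1=F, B2=T, B2=F, B3=T, B3=F, B4=T, B4=F, B5=S, B5=E, B6=T, B6=F, B7=T, B7=F, B8=F, B9=T, B9=F (17 outcomes)
size 1 is not enough: best union over all size-1 subsets is 11/17
size 2 is not enough: best union over all size-2 subsets is 16/17
the canonical winner is {1, 5, 6}: size 3, full 17-outcome coverage, earliest index list among size-3 covers

Answer: 3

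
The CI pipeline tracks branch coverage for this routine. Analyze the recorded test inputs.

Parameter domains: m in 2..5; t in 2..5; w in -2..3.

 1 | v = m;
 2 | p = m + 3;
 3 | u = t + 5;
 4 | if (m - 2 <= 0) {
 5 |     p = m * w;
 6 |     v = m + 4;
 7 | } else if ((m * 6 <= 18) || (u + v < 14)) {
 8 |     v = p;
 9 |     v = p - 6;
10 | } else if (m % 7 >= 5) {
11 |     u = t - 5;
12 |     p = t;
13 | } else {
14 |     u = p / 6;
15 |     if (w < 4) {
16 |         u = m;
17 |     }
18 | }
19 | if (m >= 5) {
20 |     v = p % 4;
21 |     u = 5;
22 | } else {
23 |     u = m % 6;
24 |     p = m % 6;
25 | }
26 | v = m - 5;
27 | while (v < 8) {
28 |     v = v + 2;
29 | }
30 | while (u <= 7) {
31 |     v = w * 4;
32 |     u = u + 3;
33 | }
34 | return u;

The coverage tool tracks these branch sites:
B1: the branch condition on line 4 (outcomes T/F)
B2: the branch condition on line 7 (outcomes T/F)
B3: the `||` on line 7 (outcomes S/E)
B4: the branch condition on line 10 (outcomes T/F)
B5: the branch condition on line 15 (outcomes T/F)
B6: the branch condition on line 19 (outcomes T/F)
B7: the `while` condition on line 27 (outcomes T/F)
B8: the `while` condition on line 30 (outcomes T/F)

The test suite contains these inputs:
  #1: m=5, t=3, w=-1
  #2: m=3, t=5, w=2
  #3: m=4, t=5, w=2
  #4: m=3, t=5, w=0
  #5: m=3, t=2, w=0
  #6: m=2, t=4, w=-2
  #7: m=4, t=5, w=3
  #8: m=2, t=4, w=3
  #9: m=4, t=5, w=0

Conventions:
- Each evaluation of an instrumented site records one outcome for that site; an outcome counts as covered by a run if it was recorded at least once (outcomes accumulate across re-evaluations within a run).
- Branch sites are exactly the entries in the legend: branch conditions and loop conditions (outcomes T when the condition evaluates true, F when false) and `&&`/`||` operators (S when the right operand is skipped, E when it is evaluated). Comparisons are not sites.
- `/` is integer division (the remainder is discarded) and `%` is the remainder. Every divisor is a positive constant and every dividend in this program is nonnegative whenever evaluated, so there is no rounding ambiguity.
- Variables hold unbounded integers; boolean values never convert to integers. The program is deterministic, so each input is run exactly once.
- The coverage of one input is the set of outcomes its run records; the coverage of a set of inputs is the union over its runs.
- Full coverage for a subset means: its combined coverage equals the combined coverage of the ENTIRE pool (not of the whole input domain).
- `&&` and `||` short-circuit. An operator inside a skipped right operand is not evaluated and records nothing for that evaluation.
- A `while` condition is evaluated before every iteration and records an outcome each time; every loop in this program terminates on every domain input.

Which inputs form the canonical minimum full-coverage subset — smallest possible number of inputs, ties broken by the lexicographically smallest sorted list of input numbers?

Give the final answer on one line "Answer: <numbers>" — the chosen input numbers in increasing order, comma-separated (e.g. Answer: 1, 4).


input #1 (m=5, t=3, w=-1): events B1->F, B3->E, B2->T, B6->T, B7->T, B7->T, B7->T, B7->T, B7->F, B8->T, B8->F; covers B1=F, B2=T, B3=E, B6=T, B7=T, B7=F, B8=T, B8=F
input #2 (m=3, t=5, w=2): events B1->F, B3->S, B2->T, B6->F, B7->T, B7->T, B7->T, B7->T, B7->T, B7->F, B8->T, B8->T, B8->F; covers B1=F, B2=T, B3=S, B6=F, B7=T, B7=F, B8=T, B8=F
input #3 (m=4, t=5, w=2): events B1->F, B3->E, B2->F, B4->F, B5->T, B6->F, B7->T, B7->T, B7->T, B7->T, B7->T, B7->F, B8->T, B8->T, ...; covers B1=F, B2=F, B3=E, B4=F, B5=T, B6=F, B7=T, B7=F, B8=T, B8=F
input #4 (m=3, t=5, w=0): events B1->F, B3->S, B2->T, B6->F, B7->T, B7->T, B7->T, B7->T, B7->T, B7->F, B8->T, B8->T, B8->F; covers B1=F, B2=T, B3=S, B6=F, B7=T, B7=F, B8=T, B8=F
input #5 (m=3, t=2, w=0): events B1->F, B3->S, B2->T, B6->F, B7->T, B7->T, B7->T, B7->T, B7->T, B7->F, B8->T, B8->T, B8->F; covers B1=F, B2=T, B3=S, B6=F, B7=T, B7=F, B8=T, B8=F
input #6 (m=2, t=4, w=-2): events B1->T, B6->F, B7->T, B7->T, B7->T, B7->T, B7->T, B7->T, B7->F, B8->T, B8->T, B8->F; covers B1=T, B6=F, B7=T, B7=F, B8=T, B8=F
input #7 (m=4, t=5, w=3): events B1->F, B3->E, B2->F, B4->F, B5->T, B6->F, B7->T, B7->T, B7->T, B7->T, B7->T, B7->F, B8->T, B8->T, ...; covers B1=F, B2=F, B3=E, B4=F, B5=T, B6=F, B7=T, B7=F, B8=T, B8=F
input #8 (m=2, t=4, w=3): events B1->T, B6->F, B7->T, B7->T, B7->T, B7->T, B7->T, B7->T, B7->F, B8->T, B8->T, B8->F; covers B1=T, B6=F, B7=T, B7=F, B8=T, B8=F
input #9 (m=4, t=5, w=0): events B1->F, B3->E, B2->F, B4->F, B5->T, B6->F, B7->T, B7->T, B7->T, B7->T, B7->T, B7->F, B8->T, B8->T, ...; covers B1=F, B2=F, B3=E, B4=F, B5=T, B6=F, B7=T, B7=F, B8=T, B8=F
the full pool covers 14 outcomes: B1=T, B1=F, B2=T, B2=F, B3=S, B3=E, B4=F, B5=T, B6=T, B6=F, B7=T, B7=F, B8=T, B8=F
checked all size-1 subsets: none covers 14 outcomes (max 10/14)
checked all size-2 subsets: none covers 14 outcomes (max 12/14)
checked all size-3 subsets: none covers 14 outcomes (max 13/14)
inputs {1, 2, 3, 6} (size 4) cover everything; no size-4 subset with a lexicographically smaller index list covers all 14
Answer: 1, 2, 3, 6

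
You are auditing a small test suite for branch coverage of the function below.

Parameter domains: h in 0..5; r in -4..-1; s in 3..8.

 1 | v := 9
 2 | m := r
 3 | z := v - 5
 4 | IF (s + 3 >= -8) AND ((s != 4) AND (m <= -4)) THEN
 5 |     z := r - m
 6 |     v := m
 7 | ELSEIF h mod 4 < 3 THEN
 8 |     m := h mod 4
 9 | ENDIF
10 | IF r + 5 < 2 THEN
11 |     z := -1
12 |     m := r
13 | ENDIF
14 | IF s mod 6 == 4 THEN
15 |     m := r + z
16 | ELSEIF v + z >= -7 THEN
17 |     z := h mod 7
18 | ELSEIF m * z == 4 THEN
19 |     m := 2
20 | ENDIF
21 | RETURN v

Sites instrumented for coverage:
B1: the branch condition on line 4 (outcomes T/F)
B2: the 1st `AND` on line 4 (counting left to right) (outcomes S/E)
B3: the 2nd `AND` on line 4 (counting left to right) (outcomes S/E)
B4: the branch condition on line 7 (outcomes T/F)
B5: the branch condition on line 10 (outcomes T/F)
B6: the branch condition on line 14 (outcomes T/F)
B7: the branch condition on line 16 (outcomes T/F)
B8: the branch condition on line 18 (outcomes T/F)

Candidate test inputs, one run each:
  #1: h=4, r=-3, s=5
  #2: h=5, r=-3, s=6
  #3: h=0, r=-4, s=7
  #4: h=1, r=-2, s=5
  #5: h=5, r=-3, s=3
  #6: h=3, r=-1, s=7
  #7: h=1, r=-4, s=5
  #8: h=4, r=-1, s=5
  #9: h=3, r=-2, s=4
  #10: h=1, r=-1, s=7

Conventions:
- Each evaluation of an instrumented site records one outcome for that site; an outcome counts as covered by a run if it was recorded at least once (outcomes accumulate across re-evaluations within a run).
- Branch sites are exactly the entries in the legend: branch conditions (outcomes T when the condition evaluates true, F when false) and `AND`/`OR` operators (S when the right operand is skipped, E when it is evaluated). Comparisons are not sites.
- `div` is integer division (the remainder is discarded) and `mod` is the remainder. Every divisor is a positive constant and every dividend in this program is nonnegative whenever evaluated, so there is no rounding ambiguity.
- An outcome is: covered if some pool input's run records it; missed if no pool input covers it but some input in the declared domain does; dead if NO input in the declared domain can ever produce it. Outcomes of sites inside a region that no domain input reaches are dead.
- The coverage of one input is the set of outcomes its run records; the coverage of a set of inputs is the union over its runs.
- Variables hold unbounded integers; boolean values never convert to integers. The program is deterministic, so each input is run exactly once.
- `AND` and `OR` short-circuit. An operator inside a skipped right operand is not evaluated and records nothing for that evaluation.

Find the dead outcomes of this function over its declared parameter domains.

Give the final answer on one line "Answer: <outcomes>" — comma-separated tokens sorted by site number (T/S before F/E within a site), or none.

running all 144 domain inputs and tallying outcomes:
  B2=S: zero occurrences over every domain input -> dead
  B7=F: zero occurrences over every domain input -> dead
  B8=T: zero occurrences over every domain input -> dead
  B8=F: zero occurrences over every domain input -> dead
  reachable outcomes have witnesses, e.g. B1=T (e.g. h=0, r=-4, s=3), B1=F (e.g. h=0, r=-4, s=4), B2=E (e.g. h=0, r=-4, s=3), B3=S (e.g. h=0, r=-4, s=4)

Answer: B2=S, B7=F, B8=T, B8=F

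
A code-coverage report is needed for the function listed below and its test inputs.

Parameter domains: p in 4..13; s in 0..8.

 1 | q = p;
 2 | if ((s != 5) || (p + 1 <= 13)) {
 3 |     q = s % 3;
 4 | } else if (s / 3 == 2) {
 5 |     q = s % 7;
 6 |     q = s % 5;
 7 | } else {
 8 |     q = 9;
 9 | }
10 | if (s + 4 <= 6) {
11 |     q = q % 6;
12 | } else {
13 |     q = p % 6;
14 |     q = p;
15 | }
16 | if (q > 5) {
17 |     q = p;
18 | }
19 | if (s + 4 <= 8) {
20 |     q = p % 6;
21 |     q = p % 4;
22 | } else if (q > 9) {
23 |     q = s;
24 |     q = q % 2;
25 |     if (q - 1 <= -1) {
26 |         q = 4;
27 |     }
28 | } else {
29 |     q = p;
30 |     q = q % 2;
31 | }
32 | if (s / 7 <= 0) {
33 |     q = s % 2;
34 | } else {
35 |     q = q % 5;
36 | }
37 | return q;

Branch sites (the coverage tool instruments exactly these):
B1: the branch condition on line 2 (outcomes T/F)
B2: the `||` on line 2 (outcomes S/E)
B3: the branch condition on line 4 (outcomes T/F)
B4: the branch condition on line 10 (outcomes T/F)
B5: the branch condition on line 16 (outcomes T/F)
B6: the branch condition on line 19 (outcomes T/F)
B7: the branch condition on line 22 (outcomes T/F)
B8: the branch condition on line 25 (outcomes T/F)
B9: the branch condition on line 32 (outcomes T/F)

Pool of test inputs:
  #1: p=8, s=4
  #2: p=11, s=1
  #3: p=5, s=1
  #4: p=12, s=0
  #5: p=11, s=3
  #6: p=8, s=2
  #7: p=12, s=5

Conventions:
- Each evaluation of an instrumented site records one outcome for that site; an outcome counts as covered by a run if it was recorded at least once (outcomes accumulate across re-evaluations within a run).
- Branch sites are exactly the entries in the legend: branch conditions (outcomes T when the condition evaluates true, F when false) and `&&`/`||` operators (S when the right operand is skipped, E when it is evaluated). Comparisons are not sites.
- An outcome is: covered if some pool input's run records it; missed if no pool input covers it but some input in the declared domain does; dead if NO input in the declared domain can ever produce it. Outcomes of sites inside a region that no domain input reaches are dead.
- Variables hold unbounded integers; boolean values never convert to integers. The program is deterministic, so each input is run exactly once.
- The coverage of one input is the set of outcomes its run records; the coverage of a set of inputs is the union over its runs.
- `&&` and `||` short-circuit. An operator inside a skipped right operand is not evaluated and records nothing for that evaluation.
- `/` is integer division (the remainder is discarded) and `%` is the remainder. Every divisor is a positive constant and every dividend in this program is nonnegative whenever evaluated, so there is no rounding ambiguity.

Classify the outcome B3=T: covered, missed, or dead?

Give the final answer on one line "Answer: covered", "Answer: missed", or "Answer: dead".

no pool input records B3=T
checking all 90 inputs in the declared domain: B3=T is never recorded -> dead

Answer: dead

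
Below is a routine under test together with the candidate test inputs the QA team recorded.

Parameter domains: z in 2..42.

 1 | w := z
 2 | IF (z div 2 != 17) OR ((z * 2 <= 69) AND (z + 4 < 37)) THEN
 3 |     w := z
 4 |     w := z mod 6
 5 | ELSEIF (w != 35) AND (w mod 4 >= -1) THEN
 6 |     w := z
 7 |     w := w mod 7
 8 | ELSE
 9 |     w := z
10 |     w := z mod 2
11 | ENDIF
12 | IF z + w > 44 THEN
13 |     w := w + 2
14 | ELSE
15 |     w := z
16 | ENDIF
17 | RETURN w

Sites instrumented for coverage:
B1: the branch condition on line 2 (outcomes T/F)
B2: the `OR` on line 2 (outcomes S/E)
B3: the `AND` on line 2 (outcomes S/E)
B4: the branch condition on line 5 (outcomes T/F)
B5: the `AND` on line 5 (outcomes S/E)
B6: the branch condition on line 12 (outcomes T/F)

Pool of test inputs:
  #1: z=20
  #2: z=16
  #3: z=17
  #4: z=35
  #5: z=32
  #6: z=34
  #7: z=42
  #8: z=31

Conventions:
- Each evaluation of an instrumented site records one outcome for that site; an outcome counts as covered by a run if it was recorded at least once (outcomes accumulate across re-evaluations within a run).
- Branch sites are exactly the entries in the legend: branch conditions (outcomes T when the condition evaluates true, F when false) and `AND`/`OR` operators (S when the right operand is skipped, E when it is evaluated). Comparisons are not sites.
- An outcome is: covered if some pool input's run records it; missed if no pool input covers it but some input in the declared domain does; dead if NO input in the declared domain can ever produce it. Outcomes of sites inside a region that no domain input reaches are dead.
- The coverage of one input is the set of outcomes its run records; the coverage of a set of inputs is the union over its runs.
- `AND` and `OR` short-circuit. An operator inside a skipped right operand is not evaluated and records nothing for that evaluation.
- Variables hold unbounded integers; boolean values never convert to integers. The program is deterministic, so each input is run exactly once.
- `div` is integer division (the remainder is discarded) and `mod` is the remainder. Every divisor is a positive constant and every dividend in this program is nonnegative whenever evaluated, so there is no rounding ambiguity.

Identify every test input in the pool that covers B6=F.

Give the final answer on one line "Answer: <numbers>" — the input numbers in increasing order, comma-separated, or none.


input #1 (z=20): produces B6=F
input #2 (z=16): produces B6=F
input #3 (z=17): produces B6=F
input #4 (z=35): produces B6=F
input #5 (z=32): produces B6=F
input #6 (z=34): produces B6=F
input #7 (z=42): produces B6=F
input #8 (z=31): produces B6=F
Answer: 1, 2, 3, 4, 5, 6, 7, 8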